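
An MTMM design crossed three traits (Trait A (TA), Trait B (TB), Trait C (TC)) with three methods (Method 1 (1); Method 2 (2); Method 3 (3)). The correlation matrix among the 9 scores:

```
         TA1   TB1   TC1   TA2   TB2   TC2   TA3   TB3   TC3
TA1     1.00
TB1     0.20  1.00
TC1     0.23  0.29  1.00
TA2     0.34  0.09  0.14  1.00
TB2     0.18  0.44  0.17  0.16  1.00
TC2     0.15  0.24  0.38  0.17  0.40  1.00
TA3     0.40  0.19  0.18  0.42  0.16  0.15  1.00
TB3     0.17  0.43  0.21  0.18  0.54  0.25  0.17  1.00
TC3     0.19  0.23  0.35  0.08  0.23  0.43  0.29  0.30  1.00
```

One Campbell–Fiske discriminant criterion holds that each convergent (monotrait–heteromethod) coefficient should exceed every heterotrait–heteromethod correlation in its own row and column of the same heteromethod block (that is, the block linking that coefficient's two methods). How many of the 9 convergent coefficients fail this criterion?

0

Each convergent coefficient versus the relevant comparison correlations:
TA (methods 1·2): 0.34 vs {0.18, 0.09, 0.15, 0.14} → pass.
TA (methods 1·3): 0.40 vs {0.17, 0.19, 0.19, 0.18} → pass.
TA (methods 2·3): 0.42 vs {0.18, 0.16, 0.08, 0.15} → pass.
TB (methods 1·2): 0.44 vs {0.09, 0.18, 0.24, 0.17} → pass.
TB (methods 1·3): 0.43 vs {0.19, 0.17, 0.23, 0.21} → pass.
TB (methods 2·3): 0.54 vs {0.16, 0.18, 0.23, 0.25} → pass.
TC (methods 1·2): 0.38 vs {0.14, 0.15, 0.17, 0.24} → pass.
TC (methods 1·3): 0.35 vs {0.18, 0.19, 0.21, 0.23} → pass.
TC (methods 2·3): 0.43 vs {0.15, 0.08, 0.25, 0.23} → pass.
0 of 9 fail.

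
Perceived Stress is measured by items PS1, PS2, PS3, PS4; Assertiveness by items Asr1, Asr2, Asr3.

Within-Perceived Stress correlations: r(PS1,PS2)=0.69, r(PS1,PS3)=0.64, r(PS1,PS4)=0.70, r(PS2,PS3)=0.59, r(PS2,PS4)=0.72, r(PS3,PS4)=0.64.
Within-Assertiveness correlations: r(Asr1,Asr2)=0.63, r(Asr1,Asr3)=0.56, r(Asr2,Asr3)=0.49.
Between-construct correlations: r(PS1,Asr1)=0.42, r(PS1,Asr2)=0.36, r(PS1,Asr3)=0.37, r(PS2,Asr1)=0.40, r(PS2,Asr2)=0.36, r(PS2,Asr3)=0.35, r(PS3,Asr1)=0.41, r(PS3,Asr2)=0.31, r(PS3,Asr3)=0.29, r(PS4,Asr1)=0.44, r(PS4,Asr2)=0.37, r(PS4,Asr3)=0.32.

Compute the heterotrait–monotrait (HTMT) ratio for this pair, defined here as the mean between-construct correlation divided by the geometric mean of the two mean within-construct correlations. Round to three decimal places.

Mean heterotrait r = 4.40/12 = 0.3667.
Mean within-PS = 3.98/6 = 0.6633; mean within-Asr = 1.68/3 = 0.5600.
Geometric mean = √(0.6633 × 0.5600) = 0.6095.
HTMT = 0.3667 / 0.6095 = 0.602.

0.602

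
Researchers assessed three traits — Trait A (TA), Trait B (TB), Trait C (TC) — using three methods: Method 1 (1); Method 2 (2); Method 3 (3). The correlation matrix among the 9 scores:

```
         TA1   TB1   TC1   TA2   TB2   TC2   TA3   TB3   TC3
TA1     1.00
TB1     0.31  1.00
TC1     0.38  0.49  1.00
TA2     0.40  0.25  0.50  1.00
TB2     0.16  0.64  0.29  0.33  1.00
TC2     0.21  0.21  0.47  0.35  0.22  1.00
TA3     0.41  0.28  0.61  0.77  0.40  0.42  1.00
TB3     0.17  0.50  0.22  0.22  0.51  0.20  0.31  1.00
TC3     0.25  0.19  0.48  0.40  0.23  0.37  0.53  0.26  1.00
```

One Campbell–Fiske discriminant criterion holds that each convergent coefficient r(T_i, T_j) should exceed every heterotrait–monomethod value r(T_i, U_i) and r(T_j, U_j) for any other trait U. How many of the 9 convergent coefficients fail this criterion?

4

Each convergent coefficient versus the relevant comparison correlations:
TA (methods 1·2): 0.40 vs {0.31, 0.33, 0.38, 0.35} → pass.
TA (methods 1·3): 0.41 vs {0.31, 0.31, 0.38, 0.53} → fail.
TA (methods 2·3): 0.77 vs {0.33, 0.31, 0.35, 0.53} → pass.
TB (methods 1·2): 0.64 vs {0.31, 0.33, 0.49, 0.22} → pass.
TB (methods 1·3): 0.50 vs {0.31, 0.31, 0.49, 0.26} → pass.
TB (methods 2·3): 0.51 vs {0.33, 0.31, 0.22, 0.26} → pass.
TC (methods 1·2): 0.47 vs {0.38, 0.35, 0.49, 0.22} → fail.
TC (methods 1·3): 0.48 vs {0.38, 0.53, 0.49, 0.26} → fail.
TC (methods 2·3): 0.37 vs {0.35, 0.53, 0.22, 0.26} → fail.
4 of 9 fail.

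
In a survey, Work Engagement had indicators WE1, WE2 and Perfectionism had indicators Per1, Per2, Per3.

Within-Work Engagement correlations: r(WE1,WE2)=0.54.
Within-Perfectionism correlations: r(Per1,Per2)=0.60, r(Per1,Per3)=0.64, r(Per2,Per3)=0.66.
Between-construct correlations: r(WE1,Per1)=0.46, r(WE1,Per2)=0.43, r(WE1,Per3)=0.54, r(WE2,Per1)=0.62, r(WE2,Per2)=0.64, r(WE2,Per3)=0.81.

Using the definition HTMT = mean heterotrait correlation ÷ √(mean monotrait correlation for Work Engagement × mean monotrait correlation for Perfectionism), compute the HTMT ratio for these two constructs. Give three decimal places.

Between-construct mean = 3.50/6 = 0.5833.
Mean within-WE = 0.54/1 = 0.5400; mean within-Per = 1.90/3 = 0.6333.
Geometric mean = √(0.5400 × 0.6333) = 0.5848.
HTMT = 0.5833 / 0.5848 = 0.997.

0.997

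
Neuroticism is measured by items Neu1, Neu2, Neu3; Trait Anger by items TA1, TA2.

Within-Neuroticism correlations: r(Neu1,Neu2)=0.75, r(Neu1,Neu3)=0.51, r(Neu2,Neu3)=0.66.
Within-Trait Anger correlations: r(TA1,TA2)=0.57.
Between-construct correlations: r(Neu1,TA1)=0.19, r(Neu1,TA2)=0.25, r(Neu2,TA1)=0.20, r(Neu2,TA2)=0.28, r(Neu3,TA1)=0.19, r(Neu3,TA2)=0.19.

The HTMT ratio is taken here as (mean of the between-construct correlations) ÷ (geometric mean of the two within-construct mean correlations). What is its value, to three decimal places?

Mean between = 1.30/6 = 0.2167.
Mean within-Neu = 1.92/3 = 0.6400; mean within-TA = 0.57/1 = 0.5700.
Geometric mean = √(0.6400 × 0.5700) = 0.6040.
HTMT = 0.2167 / 0.6040 = 0.359.

0.359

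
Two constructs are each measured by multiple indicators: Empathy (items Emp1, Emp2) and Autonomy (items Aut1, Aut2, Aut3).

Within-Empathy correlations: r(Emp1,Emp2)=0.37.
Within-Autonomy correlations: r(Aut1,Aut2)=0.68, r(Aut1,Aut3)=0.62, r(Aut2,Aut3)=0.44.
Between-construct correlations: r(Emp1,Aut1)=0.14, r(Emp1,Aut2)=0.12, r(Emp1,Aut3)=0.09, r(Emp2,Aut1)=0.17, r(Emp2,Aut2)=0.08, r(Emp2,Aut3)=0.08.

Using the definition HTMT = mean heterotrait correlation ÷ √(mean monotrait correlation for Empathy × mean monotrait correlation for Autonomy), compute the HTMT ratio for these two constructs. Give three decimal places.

0.245

Mean heterotrait r = 0.68/6 = 0.1133.
Mean within-Emp = 0.37/1 = 0.3700; mean within-Aut = 1.74/3 = 0.5800.
Geometric mean = √(0.3700 × 0.5800) = 0.4632.
HTMT = 0.1133 / 0.4632 = 0.245.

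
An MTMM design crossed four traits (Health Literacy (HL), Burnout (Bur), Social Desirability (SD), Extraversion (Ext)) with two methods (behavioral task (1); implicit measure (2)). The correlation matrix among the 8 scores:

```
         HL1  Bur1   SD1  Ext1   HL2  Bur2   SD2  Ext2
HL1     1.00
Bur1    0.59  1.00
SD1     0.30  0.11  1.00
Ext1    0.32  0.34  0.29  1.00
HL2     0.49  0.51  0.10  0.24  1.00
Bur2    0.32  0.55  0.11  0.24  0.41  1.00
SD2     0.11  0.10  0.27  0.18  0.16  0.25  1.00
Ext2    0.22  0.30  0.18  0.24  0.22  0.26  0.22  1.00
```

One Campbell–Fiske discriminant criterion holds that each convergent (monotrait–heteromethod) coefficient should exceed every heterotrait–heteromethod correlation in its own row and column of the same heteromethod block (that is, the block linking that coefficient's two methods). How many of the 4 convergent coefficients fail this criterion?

2

Checking each validity diagonal entry against its comparison values:
HL (methods 1·2): 0.49 vs {0.32, 0.51, 0.11, 0.10, 0.22, 0.24} → fail.
Bur (methods 1·2): 0.55 vs {0.51, 0.32, 0.10, 0.11, 0.30, 0.24} → pass.
SD (methods 1·2): 0.27 vs {0.10, 0.11, 0.11, 0.10, 0.18, 0.18} → pass.
Ext (methods 1·2): 0.24 vs {0.24, 0.22, 0.24, 0.30, 0.18, 0.18} → fail.
2 of 4 fail.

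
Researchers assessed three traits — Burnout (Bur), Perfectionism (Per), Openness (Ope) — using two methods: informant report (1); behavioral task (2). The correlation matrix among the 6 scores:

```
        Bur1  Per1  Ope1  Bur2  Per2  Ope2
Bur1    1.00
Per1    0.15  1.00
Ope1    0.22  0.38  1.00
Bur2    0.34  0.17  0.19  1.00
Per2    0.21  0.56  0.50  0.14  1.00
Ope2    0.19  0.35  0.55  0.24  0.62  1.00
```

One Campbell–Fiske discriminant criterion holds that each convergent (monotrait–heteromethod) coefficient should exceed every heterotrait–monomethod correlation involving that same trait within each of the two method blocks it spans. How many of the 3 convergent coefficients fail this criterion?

2

Checking each validity diagonal entry against its comparison values:
Bur (methods 1·2): 0.34 vs {0.15, 0.14, 0.22, 0.24} → pass.
Per (methods 1·2): 0.56 vs {0.15, 0.14, 0.38, 0.62} → fail.
Ope (methods 1·2): 0.55 vs {0.22, 0.24, 0.38, 0.62} → fail.
2 of 3 fail.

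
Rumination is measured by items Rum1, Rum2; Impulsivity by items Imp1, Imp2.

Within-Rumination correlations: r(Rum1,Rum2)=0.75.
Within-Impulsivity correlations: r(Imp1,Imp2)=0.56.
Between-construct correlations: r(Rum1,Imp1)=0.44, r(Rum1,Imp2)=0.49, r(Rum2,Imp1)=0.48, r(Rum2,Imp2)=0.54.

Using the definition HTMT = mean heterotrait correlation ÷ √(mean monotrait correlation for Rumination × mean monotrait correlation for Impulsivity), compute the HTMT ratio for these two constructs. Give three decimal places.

0.752

Between-construct mean = 1.95/4 = 0.4875.
Mean within-Rum = 0.75/1 = 0.7500; mean within-Imp = 0.56/1 = 0.5600.
Geometric mean = √(0.7500 × 0.5600) = 0.6481.
HTMT = 0.4875 / 0.6481 = 0.752.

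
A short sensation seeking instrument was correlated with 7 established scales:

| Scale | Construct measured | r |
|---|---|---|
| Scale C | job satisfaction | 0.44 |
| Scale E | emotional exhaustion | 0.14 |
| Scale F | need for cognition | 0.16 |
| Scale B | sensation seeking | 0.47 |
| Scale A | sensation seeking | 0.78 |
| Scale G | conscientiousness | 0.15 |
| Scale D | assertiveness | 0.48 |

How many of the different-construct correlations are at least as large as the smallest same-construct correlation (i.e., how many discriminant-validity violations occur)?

Convergent (same construct = sensation seeking): Scale B, Scale A.
Smallest convergent = 0.47. Discriminant values: 0.44, 0.14, 0.16, 0.15, 0.48; count ≥ 0.47 → 1.

1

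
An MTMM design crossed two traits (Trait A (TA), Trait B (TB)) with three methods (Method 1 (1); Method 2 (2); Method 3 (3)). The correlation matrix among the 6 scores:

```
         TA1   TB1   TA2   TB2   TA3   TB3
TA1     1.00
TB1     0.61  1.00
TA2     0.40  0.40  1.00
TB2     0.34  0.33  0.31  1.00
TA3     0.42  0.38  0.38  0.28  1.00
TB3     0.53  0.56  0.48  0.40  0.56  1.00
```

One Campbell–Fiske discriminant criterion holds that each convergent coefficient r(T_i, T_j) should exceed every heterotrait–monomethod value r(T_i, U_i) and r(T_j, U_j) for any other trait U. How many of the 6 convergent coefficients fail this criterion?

Checking each validity diagonal entry against its comparison values:
TA (methods 1·2): 0.40 vs {0.61, 0.31} → fail.
TA (methods 1·3): 0.42 vs {0.61, 0.56} → fail.
TA (methods 2·3): 0.38 vs {0.31, 0.56} → fail.
TB (methods 1·2): 0.33 vs {0.61, 0.31} → fail.
TB (methods 1·3): 0.56 vs {0.61, 0.56} → fail.
TB (methods 2·3): 0.40 vs {0.31, 0.56} → fail.
6 of 6 fail.

6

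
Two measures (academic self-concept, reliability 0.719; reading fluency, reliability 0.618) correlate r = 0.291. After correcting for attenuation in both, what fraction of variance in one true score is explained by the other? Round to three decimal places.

0.191

Disattenuated r = 0.291 / √(0.719 × 0.618) = 0.291 / 0.6666 = 0.4365.
Shared true-score variance = 0.4365² = 0.1905 ≈ 0.191.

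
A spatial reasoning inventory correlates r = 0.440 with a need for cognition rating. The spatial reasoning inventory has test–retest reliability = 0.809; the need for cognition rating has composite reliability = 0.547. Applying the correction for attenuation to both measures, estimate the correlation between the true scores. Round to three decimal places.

r_true = r_obs / √(r_xx · r_yy) = 0.440 / √(0.809 × 0.547) = 0.440 / √0.442523 = 0.440 / 0.6652 ≈ 0.661.

0.661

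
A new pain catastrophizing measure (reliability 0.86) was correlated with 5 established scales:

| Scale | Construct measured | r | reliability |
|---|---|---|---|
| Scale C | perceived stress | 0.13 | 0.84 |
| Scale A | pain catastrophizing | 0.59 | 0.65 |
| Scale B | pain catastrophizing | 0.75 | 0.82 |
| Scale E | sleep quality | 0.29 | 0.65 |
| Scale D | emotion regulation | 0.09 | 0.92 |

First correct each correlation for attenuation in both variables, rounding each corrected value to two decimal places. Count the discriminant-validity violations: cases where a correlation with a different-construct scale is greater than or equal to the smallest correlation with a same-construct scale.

0

Disattenuated r (r / √(r_scale · r_new)):
  Scale C (disc): 0.13 / √(0.84·0.86) = 0.15
  Scale A (conv): 0.59 / √(0.65·0.86) = 0.79
  Scale B (conv): 0.75 / √(0.82·0.86) = 0.89
  Scale E (disc): 0.29 / √(0.65·0.86) = 0.39
  Scale D (disc): 0.09 / √(0.92·0.86) = 0.10
Smallest convergent = 0.79. Discriminant values: 0.15, 0.39, 0.10; count ≥ 0.79 → 0.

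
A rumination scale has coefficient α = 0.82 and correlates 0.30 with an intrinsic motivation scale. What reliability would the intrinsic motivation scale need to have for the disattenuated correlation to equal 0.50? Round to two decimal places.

r_true = r_obs / √(r_xx · r_yy) ⇒ 0.50 = 0.30 / √(0.82 · r_yy).
√(0.82 · r_yy) = 0.30 / 0.50 = 0.6000; 0.82 · r_yy = 0.3600; r_yy = 0.3600 / 0.82 ≈ 0.44.

0.44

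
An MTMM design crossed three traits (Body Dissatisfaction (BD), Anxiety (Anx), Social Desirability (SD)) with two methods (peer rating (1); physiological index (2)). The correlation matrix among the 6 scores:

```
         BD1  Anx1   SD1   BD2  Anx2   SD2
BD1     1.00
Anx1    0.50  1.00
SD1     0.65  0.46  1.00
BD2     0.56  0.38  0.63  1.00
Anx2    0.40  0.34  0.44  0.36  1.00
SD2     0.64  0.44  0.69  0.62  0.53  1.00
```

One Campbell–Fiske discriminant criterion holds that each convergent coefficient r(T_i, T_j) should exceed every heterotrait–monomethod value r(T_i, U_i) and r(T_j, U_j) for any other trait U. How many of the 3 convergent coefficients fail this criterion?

2

Each convergent coefficient versus the relevant comparison correlations:
BD (methods 1·2): 0.56 vs {0.50, 0.36, 0.65, 0.62} → fail.
Anx (methods 1·2): 0.34 vs {0.50, 0.36, 0.46, 0.53} → fail.
SD (methods 1·2): 0.69 vs {0.65, 0.62, 0.46, 0.53} → pass.
2 of 3 fail.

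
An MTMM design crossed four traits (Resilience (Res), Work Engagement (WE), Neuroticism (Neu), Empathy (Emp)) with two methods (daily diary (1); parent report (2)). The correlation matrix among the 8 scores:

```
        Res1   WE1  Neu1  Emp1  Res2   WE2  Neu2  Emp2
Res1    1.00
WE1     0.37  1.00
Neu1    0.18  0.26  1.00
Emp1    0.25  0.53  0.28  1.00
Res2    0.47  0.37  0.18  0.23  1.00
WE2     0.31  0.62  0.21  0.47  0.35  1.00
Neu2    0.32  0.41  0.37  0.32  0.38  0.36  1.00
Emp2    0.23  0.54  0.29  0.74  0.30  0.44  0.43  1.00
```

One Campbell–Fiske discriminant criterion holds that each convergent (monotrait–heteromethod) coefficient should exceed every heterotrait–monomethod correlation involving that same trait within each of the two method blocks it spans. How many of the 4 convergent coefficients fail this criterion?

Checking each validity diagonal entry against its comparison values:
Res (methods 1·2): 0.47 vs {0.37, 0.35, 0.18, 0.38, 0.25, 0.30} → pass.
WE (methods 1·2): 0.62 vs {0.37, 0.35, 0.26, 0.36, 0.53, 0.44} → pass.
Neu (methods 1·2): 0.37 vs {0.18, 0.38, 0.26, 0.36, 0.28, 0.43} → fail.
Emp (methods 1·2): 0.74 vs {0.25, 0.30, 0.53, 0.44, 0.28, 0.43} → pass.
1 of 4 fail.

1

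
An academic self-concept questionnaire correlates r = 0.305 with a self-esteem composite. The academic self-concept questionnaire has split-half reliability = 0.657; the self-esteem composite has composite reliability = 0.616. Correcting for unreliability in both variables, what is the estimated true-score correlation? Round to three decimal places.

0.479

r_true = r_obs / √(r_xx · r_yy) = 0.305 / √(0.657 × 0.616) = 0.305 / √0.404712 = 0.305 / 0.6362 ≈ 0.479.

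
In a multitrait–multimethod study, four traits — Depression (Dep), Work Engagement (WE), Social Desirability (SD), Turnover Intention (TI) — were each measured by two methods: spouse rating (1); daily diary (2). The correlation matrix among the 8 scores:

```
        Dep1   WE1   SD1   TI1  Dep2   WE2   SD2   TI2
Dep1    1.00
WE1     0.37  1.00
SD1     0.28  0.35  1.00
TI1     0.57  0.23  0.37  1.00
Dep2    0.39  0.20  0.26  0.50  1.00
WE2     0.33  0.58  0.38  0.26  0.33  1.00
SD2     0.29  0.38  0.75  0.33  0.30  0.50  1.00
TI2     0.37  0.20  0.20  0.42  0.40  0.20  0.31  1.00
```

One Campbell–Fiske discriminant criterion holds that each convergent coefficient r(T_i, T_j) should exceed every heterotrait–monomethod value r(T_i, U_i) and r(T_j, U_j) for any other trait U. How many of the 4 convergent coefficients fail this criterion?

2

Convergent coefficients and their comparison sets:
Dep (methods 1·2): 0.39 vs {0.37, 0.33, 0.28, 0.30, 0.57, 0.40} → fail.
WE (methods 1·2): 0.58 vs {0.37, 0.33, 0.35, 0.50, 0.23, 0.20} → pass.
SD (methods 1·2): 0.75 vs {0.28, 0.30, 0.35, 0.50, 0.37, 0.31} → pass.
TI (methods 1·2): 0.42 vs {0.57, 0.40, 0.23, 0.20, 0.37, 0.31} → fail.
2 of 4 fail.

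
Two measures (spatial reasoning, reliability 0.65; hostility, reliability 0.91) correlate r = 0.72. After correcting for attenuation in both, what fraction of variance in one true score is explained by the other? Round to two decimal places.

0.88

Disattenuated r = 0.72 / √(0.65 × 0.91) = 0.72 / 0.7691 = 0.9362.
Shared true-score variance = 0.9362² = 0.8765 ≈ 0.88.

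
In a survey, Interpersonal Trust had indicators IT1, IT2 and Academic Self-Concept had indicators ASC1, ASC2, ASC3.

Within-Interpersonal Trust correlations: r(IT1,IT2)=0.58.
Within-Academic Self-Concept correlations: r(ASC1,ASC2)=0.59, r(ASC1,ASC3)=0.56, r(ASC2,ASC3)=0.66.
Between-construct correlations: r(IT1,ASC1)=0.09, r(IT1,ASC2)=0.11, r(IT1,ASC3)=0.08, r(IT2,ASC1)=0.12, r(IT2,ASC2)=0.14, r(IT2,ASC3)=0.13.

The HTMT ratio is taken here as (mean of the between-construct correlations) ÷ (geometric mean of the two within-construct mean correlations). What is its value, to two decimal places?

0.19

Between-construct mean = 0.67/6 = 0.1117.
Mean within-IT = 0.58/1 = 0.5800; mean within-ASC = 1.81/3 = 0.6033.
Geometric mean = √(0.5800 × 0.6033) = 0.5915.
HTMT = 0.1117 / 0.5915 = 0.19.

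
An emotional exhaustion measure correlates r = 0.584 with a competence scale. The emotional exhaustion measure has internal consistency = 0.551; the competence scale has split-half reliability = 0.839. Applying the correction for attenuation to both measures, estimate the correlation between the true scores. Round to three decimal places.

0.859

r_true = r_obs / √(r_xx · r_yy) = 0.584 / √(0.551 × 0.839) = 0.584 / √0.462289 = 0.584 / 0.6799 ≈ 0.859.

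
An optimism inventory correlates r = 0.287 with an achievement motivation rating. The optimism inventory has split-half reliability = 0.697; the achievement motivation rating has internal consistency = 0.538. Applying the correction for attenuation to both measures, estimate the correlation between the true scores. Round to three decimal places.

0.469

r_true = r_obs / √(r_xx · r_yy) = 0.287 / √(0.697 × 0.538) = 0.287 / √0.374986 = 0.287 / 0.6124 ≈ 0.469.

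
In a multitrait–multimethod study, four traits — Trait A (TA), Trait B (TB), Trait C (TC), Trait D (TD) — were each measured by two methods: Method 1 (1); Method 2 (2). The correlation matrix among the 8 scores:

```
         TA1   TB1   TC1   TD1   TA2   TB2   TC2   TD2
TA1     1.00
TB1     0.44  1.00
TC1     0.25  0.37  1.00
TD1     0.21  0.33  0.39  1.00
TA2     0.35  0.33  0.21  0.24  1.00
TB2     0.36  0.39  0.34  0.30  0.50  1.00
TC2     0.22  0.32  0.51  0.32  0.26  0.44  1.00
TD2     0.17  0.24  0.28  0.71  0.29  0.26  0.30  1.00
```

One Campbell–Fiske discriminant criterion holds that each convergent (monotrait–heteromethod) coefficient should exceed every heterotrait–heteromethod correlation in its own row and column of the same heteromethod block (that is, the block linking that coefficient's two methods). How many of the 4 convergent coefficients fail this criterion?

Convergent coefficients and their comparison sets:
TA (methods 1·2): 0.35 vs {0.36, 0.33, 0.22, 0.21, 0.17, 0.24} → fail.
TB (methods 1·2): 0.39 vs {0.33, 0.36, 0.32, 0.34, 0.24, 0.30} → pass.
TC (methods 1·2): 0.51 vs {0.21, 0.22, 0.34, 0.32, 0.28, 0.32} → pass.
TD (methods 1·2): 0.71 vs {0.24, 0.17, 0.30, 0.24, 0.32, 0.28} → pass.
1 of 4 fail.

1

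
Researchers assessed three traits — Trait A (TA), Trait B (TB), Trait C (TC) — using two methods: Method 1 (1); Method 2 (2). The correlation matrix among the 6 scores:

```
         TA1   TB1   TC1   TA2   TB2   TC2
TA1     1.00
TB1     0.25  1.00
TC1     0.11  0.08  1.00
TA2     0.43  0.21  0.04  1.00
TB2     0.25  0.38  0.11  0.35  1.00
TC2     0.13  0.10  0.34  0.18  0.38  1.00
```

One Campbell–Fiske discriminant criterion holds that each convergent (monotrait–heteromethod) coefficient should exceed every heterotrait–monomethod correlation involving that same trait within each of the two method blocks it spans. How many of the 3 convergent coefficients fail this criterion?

Each convergent coefficient versus the relevant comparison correlations:
TA (methods 1·2): 0.43 vs {0.25, 0.35, 0.11, 0.18} → pass.
TB (methods 1·2): 0.38 vs {0.25, 0.35, 0.08, 0.38} → fail.
TC (methods 1·2): 0.34 vs {0.11, 0.18, 0.08, 0.38} → fail.
2 of 3 fail.

2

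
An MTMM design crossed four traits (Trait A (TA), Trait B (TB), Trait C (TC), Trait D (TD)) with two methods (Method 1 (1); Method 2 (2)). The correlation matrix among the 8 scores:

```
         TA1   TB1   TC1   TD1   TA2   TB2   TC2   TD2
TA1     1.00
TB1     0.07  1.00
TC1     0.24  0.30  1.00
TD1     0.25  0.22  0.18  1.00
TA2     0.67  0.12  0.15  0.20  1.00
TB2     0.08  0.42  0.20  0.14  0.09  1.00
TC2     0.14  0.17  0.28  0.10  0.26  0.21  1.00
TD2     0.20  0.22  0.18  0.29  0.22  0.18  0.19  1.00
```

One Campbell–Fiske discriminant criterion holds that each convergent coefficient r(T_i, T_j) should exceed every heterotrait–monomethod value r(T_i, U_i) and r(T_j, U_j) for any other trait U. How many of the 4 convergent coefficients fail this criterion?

1

Each convergent coefficient versus the relevant comparison correlations:
TA (methods 1·2): 0.67 vs {0.07, 0.09, 0.24, 0.26, 0.25, 0.22} → pass.
TB (methods 1·2): 0.42 vs {0.07, 0.09, 0.30, 0.21, 0.22, 0.18} → pass.
TC (methods 1·2): 0.28 vs {0.24, 0.26, 0.30, 0.21, 0.18, 0.19} → fail.
TD (methods 1·2): 0.29 vs {0.25, 0.22, 0.22, 0.18, 0.18, 0.19} → pass.
1 of 4 fail.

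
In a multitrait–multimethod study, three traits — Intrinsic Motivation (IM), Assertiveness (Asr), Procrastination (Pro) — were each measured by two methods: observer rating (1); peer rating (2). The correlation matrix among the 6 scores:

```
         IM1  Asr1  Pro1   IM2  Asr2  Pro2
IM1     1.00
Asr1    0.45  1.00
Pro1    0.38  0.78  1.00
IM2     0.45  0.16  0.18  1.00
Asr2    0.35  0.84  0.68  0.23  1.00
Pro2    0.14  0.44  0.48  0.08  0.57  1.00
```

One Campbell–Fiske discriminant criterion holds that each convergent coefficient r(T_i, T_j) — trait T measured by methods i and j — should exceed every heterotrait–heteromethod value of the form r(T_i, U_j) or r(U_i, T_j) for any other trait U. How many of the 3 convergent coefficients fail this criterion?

1

Checking each validity diagonal entry against its comparison values:
IM (methods 1·2): 0.45 vs {0.35, 0.16, 0.14, 0.18} → pass.
Asr (methods 1·2): 0.84 vs {0.16, 0.35, 0.44, 0.68} → pass.
Pro (methods 1·2): 0.48 vs {0.18, 0.14, 0.68, 0.44} → fail.
1 of 3 fail.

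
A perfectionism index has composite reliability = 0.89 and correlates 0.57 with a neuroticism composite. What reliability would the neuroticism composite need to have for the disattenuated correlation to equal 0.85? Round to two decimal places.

r_true = r_obs / √(r_xx · r_yy) ⇒ 0.85 = 0.57 / √(0.89 · r_yy).
√(0.89 · r_yy) = 0.57 / 0.85 = 0.6706; 0.89 · r_yy = 0.4497; r_yy = 0.4497 / 0.89 ≈ 0.51.

0.51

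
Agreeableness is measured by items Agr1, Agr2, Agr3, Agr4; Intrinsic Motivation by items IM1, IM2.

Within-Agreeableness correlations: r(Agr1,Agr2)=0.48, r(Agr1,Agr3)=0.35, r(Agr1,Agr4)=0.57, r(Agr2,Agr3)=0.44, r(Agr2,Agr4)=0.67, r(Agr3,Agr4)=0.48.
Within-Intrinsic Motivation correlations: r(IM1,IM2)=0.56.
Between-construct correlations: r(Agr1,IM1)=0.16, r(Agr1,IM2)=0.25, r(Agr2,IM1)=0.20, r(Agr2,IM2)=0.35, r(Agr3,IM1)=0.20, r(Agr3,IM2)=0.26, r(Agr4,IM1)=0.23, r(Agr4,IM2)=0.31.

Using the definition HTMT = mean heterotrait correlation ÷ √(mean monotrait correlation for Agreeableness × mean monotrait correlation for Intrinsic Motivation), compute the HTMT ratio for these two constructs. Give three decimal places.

Between-construct mean = 1.96/8 = 0.2450.
Mean within-Agr = 2.99/6 = 0.4983; mean within-IM = 0.56/1 = 0.5600.
Geometric mean = √(0.4983 × 0.5600) = 0.5282.
HTMT = 0.2450 / 0.5282 = 0.464.

0.464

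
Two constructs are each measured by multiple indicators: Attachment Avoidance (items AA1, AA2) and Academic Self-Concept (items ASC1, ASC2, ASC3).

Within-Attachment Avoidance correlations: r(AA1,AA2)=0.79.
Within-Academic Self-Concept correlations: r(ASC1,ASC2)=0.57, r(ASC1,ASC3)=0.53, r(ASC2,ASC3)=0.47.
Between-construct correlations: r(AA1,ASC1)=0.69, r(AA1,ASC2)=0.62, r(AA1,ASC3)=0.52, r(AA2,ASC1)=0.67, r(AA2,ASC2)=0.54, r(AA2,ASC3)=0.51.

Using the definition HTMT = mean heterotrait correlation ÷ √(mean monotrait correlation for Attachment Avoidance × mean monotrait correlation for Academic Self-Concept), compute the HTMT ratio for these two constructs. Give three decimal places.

0.920

Mean between = 3.55/6 = 0.5917.
Mean within-AA = 0.79/1 = 0.7900; mean within-ASC = 1.57/3 = 0.5233.
Geometric mean = √(0.7900 × 0.5233) = 0.6430.
HTMT = 0.5917 / 0.6430 = 0.920.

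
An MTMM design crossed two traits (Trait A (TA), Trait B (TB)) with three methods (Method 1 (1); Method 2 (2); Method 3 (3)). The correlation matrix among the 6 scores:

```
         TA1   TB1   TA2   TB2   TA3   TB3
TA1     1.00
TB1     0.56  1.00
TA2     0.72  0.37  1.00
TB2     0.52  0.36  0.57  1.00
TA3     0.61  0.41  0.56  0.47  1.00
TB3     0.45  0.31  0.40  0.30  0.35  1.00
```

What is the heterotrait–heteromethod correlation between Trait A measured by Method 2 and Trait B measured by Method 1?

0.37

Different traits and methods: r(TA2, TB1) = 0.37.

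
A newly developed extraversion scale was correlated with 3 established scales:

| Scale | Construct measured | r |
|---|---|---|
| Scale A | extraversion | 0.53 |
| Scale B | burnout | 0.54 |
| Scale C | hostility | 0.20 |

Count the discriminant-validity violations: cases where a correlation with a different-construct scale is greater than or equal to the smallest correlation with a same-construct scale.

1

Convergent (same construct = extraversion): Scale A.
Smallest convergent = 0.53. Discriminant values: 0.54, 0.20; count ≥ 0.53 → 1.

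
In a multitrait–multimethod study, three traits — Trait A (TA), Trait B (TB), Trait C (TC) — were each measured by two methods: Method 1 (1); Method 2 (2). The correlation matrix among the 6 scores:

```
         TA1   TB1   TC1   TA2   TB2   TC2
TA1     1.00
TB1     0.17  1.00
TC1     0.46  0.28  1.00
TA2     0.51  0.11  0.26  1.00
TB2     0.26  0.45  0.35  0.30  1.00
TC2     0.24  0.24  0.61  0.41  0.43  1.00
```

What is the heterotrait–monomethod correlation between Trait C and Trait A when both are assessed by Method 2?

Different traits, same method: r(TC2, TA2) = 0.41.

0.41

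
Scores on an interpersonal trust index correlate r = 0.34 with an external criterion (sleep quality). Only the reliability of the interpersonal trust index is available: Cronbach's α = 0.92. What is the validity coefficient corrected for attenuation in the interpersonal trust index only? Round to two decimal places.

0.35

Single correction: r_c = r_obs / √r_xx = 0.34 / √0.92 = 0.34 / 0.9592 ≈ 0.35.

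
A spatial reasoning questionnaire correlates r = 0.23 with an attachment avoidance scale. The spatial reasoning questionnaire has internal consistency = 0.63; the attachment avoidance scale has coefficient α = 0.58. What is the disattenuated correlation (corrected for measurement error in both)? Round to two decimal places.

0.38

r_true = r_obs / √(r_xx · r_yy) = 0.23 / √(0.63 × 0.58) = 0.23 / √0.3654 = 0.23 / 0.6045 ≈ 0.38.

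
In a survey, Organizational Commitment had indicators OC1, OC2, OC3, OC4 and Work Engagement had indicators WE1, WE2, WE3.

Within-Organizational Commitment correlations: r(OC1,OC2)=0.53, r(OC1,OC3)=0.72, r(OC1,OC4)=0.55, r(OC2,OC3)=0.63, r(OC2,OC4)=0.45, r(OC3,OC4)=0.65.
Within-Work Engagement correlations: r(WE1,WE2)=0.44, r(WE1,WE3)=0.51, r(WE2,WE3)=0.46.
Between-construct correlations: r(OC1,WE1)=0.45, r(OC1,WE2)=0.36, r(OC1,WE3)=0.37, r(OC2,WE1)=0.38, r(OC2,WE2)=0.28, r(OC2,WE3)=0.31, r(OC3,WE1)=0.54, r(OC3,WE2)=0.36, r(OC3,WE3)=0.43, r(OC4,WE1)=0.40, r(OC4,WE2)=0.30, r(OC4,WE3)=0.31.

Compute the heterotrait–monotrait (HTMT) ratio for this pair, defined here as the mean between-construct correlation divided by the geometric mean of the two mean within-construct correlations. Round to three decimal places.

0.712

Mean heterotrait r = 4.49/12 = 0.3742.
Mean within-OC = 3.53/6 = 0.5883; mean within-WE = 1.41/3 = 0.4700.
Geometric mean = √(0.5883 × 0.4700) = 0.5258.
HTMT = 0.3742 / 0.5258 = 0.712.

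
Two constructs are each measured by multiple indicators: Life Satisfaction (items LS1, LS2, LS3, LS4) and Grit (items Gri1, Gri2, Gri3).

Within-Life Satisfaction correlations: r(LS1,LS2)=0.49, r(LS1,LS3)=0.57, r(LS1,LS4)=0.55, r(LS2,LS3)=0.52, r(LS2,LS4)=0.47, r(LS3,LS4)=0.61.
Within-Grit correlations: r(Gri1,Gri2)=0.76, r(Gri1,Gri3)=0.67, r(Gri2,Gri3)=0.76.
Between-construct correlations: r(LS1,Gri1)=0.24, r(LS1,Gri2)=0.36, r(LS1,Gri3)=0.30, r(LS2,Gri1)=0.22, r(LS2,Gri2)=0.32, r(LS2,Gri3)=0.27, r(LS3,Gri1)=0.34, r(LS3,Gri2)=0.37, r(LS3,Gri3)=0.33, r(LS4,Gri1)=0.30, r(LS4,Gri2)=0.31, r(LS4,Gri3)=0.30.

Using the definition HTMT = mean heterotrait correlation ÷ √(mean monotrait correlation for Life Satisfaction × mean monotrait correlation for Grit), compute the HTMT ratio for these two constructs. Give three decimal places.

Between-construct mean = 3.66/12 = 0.3050.
Mean within-LS = 3.21/6 = 0.5350; mean within-Gri = 2.19/3 = 0.7300.
Geometric mean = √(0.5350 × 0.7300) = 0.6249.
HTMT = 0.3050 / 0.6249 = 0.488.

0.488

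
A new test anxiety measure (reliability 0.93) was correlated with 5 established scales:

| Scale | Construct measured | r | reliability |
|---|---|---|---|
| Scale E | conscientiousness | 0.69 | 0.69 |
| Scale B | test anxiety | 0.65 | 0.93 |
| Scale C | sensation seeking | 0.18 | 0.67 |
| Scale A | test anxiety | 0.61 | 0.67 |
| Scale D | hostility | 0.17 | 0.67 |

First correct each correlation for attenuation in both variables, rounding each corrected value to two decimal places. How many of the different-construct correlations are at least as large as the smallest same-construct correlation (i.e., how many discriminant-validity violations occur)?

1

Disattenuated r (r / √(r_scale · r_new)):
  Scale E (disc): 0.69 / √(0.69·0.93) = 0.86
  Scale B (conv): 0.65 / √(0.93·0.93) = 0.70
  Scale C (disc): 0.18 / √(0.67·0.93) = 0.23
  Scale A (conv): 0.61 / √(0.67·0.93) = 0.77
  Scale D (disc): 0.17 / √(0.67·0.93) = 0.22
Smallest convergent = 0.70. Discriminant values: 0.86, 0.23, 0.22; count ≥ 0.70 → 1.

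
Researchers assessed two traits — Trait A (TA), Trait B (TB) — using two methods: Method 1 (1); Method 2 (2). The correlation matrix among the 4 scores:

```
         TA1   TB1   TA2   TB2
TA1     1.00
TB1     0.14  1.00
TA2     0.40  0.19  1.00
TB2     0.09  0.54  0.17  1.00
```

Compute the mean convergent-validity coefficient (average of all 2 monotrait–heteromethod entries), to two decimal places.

Convergent values: 0.40, 0.54; mean = 0.94/2 = 0.47.

0.47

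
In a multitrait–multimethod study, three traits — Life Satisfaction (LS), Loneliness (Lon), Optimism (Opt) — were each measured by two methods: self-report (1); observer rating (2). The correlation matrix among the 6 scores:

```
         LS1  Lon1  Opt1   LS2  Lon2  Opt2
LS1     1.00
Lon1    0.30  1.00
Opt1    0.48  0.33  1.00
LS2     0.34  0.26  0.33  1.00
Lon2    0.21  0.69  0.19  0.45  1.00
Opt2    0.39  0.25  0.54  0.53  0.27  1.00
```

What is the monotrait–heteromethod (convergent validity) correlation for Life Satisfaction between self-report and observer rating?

Same trait (LS), different methods: r(LS1, LS2) = 0.34.

0.34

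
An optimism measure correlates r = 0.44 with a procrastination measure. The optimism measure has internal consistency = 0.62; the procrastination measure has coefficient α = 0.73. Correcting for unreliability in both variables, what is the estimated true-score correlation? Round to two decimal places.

0.65

r_true = r_obs / √(r_xx · r_yy) = 0.44 / √(0.62 × 0.73) = 0.44 / √0.4526 = 0.44 / 0.6728 ≈ 0.65.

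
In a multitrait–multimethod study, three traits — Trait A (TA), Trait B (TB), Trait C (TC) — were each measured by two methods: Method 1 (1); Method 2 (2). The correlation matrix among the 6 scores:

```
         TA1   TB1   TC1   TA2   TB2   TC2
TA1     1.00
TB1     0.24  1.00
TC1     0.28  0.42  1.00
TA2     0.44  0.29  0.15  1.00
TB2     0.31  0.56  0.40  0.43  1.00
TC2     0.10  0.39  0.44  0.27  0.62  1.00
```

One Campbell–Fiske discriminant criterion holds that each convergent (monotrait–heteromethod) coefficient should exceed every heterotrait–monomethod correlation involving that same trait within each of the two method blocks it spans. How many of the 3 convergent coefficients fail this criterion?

Each convergent coefficient versus the relevant comparison correlations:
TA (methods 1·2): 0.44 vs {0.24, 0.43, 0.28, 0.27} → pass.
TB (methods 1·2): 0.56 vs {0.24, 0.43, 0.42, 0.62} → fail.
TC (methods 1·2): 0.44 vs {0.28, 0.27, 0.42, 0.62} → fail.
2 of 3 fail.

2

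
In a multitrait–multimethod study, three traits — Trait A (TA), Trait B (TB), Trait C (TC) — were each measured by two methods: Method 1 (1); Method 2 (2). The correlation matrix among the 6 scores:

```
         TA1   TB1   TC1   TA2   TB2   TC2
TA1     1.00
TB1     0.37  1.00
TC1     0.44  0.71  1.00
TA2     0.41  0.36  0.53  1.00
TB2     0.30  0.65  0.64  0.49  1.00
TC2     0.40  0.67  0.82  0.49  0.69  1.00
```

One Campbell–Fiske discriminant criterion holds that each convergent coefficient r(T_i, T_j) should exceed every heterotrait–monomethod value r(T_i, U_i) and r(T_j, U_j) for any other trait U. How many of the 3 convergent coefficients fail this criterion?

Checking each validity diagonal entry against its comparison values:
TA (methods 1·2): 0.41 vs {0.37, 0.49, 0.44, 0.49} → fail.
TB (methods 1·2): 0.65 vs {0.37, 0.49, 0.71, 0.69} → fail.
TC (methods 1·2): 0.82 vs {0.44, 0.49, 0.71, 0.69} → pass.
2 of 3 fail.

2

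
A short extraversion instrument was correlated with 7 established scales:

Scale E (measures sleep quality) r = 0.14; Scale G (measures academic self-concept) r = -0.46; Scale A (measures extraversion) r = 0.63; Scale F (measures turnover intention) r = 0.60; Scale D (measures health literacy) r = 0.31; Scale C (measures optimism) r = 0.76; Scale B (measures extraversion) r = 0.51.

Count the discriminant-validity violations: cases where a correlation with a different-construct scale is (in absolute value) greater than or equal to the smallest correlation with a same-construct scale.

2

Convergent (same construct = extraversion): Scale A, Scale B.
Smallest convergent = 0.51. Discriminant |r|: 0.14, 0.46, 0.60, 0.31, 0.76; count ≥ 0.51 → 2.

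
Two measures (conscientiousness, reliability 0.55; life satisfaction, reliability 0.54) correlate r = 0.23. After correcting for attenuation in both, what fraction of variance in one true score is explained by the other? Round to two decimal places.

0.18

Disattenuated r = 0.23 / √(0.55 × 0.54) = 0.23 / 0.5450 = 0.4220.
Shared true-score variance = 0.4220² = 0.1781 ≈ 0.18.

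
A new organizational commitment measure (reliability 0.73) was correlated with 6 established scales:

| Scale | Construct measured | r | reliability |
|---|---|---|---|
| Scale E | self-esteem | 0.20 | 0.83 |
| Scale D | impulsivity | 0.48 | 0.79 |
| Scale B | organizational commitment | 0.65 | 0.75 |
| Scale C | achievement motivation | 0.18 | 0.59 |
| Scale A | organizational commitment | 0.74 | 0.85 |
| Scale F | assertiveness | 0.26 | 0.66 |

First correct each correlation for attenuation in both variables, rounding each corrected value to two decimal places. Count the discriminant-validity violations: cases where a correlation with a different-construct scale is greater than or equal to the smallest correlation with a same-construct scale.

0

Disattenuated r (r / √(r_scale · r_new)):
  Scale E (disc): 0.20 / √(0.83·0.73) = 0.26
  Scale D (disc): 0.48 / √(0.79·0.73) = 0.63
  Scale B (conv): 0.65 / √(0.75·0.73) = 0.88
  Scale C (disc): 0.18 / √(0.59·0.73) = 0.27
  Scale A (conv): 0.74 / √(0.85·0.73) = 0.94
  Scale F (disc): 0.26 / √(0.66·0.73) = 0.37
Smallest convergent = 0.88. Discriminant values: 0.26, 0.63, 0.27, 0.37; count ≥ 0.88 → 0.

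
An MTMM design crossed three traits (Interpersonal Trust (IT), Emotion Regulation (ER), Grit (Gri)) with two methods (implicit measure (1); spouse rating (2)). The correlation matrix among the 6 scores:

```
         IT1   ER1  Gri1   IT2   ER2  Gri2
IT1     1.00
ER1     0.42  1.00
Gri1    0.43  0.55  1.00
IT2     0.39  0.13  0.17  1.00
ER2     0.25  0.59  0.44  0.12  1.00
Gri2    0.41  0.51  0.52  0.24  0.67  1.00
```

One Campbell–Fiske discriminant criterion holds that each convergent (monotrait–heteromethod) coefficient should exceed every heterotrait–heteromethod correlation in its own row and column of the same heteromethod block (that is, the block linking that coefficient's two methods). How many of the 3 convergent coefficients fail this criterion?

Convergent coefficients and their comparison sets:
IT (methods 1·2): 0.39 vs {0.25, 0.13, 0.41, 0.17} → fail.
ER (methods 1·2): 0.59 vs {0.13, 0.25, 0.51, 0.44} → pass.
Gri (methods 1·2): 0.52 vs {0.17, 0.41, 0.44, 0.51} → pass.
1 of 3 fail.

1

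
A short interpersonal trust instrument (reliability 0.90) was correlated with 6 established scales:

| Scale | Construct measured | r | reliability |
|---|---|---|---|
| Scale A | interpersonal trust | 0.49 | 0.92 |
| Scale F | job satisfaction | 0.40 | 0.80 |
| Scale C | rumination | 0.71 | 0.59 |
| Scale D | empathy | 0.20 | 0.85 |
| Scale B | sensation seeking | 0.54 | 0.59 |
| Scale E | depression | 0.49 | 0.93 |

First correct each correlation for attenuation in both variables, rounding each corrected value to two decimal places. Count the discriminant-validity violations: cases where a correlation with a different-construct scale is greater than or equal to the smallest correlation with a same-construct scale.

Disattenuated r (r / √(r_scale · r_new)):
  Scale A (conv): 0.49 / √(0.92·0.90) = 0.54
  Scale F (disc): 0.40 / √(0.80·0.90) = 0.47
  Scale C (disc): 0.71 / √(0.59·0.90) = 0.97
  Scale D (disc): 0.20 / √(0.85·0.90) = 0.23
  Scale B (disc): 0.54 / √(0.59·0.90) = 0.74
  Scale E (disc): 0.49 / √(0.93·0.90) = 0.54
Smallest convergent = 0.54. Discriminant values: 0.47, 0.97, 0.23, 0.74, 0.54; count ≥ 0.54 → 3.

3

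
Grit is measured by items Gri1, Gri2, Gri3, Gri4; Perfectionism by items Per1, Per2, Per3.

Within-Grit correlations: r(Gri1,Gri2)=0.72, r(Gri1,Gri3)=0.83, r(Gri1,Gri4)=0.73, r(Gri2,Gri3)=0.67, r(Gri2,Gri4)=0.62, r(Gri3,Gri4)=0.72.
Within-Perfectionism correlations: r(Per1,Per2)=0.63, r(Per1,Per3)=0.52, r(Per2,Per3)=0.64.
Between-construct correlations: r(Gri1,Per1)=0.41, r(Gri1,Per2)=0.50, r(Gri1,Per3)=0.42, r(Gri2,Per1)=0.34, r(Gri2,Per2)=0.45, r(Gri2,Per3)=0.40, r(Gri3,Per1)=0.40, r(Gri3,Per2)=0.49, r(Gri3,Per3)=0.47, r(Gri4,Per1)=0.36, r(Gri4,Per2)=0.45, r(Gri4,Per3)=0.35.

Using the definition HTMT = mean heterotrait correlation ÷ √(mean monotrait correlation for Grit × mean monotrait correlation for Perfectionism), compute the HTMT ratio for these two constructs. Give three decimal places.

Mean between = 5.04/12 = 0.4200.
Mean within-Gri = 4.29/6 = 0.7150; mean within-Per = 1.79/3 = 0.5967.
Geometric mean = √(0.7150 × 0.5967) = 0.6532.
HTMT = 0.4200 / 0.6532 = 0.643.

0.643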